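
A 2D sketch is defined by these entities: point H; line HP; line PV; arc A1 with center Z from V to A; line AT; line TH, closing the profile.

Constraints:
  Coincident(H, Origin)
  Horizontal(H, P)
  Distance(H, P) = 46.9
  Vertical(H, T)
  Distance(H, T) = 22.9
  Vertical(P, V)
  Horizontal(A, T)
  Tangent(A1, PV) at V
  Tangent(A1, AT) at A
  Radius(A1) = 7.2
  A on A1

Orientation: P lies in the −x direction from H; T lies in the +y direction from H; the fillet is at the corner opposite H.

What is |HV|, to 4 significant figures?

49.46

The virtual corner opposite H is at (-46.90, 22.90). The tangent condition forces ZV to be normal to PV and tangency of A1 to AT means the radius ZA is perpendicular to AT, with radius 7.2, so the center Z sits 7.2 in from both sides at Z = (-39.70, 15.70). That places the tangent points at V = (-46.90, 15.70) on PV and A = (-39.70, 22.90) on AT. Then |HV| = |V − H| = 49.46.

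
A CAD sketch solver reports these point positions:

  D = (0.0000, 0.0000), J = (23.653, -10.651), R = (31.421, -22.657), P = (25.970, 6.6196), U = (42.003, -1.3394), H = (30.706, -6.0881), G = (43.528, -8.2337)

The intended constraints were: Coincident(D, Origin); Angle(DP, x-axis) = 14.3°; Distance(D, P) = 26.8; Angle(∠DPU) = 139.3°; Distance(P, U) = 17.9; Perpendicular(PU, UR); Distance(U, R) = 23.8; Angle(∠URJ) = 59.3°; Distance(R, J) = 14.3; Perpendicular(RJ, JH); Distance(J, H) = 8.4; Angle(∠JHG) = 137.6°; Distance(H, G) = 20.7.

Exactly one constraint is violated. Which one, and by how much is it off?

Distance(H, G) = 20.7 — off by 7.70.

D = (0.00, 0.00) ✓; DP at 14.30° ✓; |DP| = 26.80 ✓; ∠DPU = 139.3° ✓; |PU| = 17.90 ✓; ∠(PU, UR) = 90.00° ✓; |UR| = 23.80 ✓; ∠URJ = 59.30° ✓; |RJ| = 14.30 ✓; ∠(RJ, JH) = 90.00° ✓; |JH| = 8.400 ✓; ∠JHG = 137.6° ✓; |HG| = 13.00 ✗.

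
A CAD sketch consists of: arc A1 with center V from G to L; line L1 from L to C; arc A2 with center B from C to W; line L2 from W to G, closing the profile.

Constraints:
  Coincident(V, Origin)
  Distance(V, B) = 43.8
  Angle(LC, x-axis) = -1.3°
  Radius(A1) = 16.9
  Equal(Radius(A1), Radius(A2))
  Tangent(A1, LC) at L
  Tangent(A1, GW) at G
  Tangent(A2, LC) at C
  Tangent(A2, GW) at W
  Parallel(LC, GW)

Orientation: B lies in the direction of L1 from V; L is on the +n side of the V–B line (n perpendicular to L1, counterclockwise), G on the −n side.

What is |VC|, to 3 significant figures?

46.9

Tangency of A1 to both parallel lines with radius 16.9 puts L and G at V ± 16.9·n: L = (0.383, 16.9), G = (-0.383, -16.9). Equal radii place C and W the same way about B: C = B + 16.9·n = (44.2, 15.9), W = B − 16.9·n = (43.4, -17.9). Then |VC| = |C − V| = 46.9.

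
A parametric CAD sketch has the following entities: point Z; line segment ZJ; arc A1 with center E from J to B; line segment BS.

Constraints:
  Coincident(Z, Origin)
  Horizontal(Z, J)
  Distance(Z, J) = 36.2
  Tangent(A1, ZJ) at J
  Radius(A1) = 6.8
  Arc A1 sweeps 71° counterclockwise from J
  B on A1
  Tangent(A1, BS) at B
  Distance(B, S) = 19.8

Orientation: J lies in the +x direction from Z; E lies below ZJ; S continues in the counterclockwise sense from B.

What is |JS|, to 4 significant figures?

26.63

Z is at the origin; ZJ is horizontal with |ZJ| = 36.2 and J on the +x side, so J = (36.20, 0.000). The tangent condition forces EJ to be normal to ZJ, so E = J + (0, -6.8) = (36.20, -6.800). On A1, J sits at bearing 90° from E; a 71° counterclockwise sweep puts B at bearing 161°, so B = E + 6.8·(cos 161°, sin 161°) = (29.77, -4.586). Tangency of A1 to BS means the radius EB is perpendicular to BS, so BS runs along (−sin 161°, cos 161°); with |BS| = 19.8, S = (23.32, -23.31). Then |JS| = |S − J| = 26.63.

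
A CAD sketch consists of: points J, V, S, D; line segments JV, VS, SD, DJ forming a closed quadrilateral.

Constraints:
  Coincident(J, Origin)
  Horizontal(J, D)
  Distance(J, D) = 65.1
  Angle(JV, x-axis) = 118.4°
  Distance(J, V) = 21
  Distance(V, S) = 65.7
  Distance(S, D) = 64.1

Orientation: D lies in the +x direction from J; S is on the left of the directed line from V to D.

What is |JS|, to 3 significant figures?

72.5

J is at the origin; J and D share the same y with |JD| = 65.1 and D in +x, so D = (65.1, 0). JV runs at 118.4° with |JV| = 21.0, so V = (-9.99, 18.5). S is determined by |VS| = 65.7 and |SD| = 64.1 together: it lies at the intersection of circle(V, 65.7) and circle(D, 64.1). With |VD| = 77.3, the foot of the radical line on VD is 40.0 from V and the perpendicular offset is √(65.7² − 40.0²) = 52.1. Taking the left-of-VD solution: S = (41.3, 59.5).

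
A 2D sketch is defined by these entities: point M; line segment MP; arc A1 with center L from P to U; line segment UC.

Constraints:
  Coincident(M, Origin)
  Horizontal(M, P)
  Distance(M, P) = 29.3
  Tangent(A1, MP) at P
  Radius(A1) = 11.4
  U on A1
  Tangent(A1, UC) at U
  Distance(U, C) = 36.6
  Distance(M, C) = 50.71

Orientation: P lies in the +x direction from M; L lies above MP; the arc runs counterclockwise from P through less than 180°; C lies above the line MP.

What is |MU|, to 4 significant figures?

42.57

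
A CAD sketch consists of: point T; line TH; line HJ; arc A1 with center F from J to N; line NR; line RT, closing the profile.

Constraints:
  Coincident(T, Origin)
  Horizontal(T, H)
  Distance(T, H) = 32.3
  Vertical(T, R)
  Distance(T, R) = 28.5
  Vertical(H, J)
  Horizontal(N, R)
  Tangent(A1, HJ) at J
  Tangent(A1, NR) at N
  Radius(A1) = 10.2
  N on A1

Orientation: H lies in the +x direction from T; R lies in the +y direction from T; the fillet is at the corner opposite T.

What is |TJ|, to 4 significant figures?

37.12

T is at the origin; TH is horizontal with |TH| = 32.3 and H on the +x side, so H = (32.30, 0.000). T and R share the same x with |TR| = 28.5 and R on the +y side, so R = (0.000, 28.50). The virtual corner opposite T is at (32.30, 28.50). The tangent condition forces FJ to be normal to HJ and since A1 is tangent to NR there, FN ⟂ NR, with radius 10.2, so the center F sits 10.2 in from both sides at F = (22.10, 18.30). That places the tangent points at J = (32.30, 18.30) on HJ and N = (22.10, 28.50) on NR. Then |TJ| = |J − T| = 37.12.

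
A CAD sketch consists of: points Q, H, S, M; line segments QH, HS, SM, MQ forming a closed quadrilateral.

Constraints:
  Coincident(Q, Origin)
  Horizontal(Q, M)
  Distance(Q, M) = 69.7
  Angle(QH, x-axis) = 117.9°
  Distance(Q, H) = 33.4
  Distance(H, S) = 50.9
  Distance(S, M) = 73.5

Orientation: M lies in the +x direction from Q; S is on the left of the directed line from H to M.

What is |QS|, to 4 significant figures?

64.42

Checks: |HS| = 50.90 ✓; |SM| = 73.50 ✓.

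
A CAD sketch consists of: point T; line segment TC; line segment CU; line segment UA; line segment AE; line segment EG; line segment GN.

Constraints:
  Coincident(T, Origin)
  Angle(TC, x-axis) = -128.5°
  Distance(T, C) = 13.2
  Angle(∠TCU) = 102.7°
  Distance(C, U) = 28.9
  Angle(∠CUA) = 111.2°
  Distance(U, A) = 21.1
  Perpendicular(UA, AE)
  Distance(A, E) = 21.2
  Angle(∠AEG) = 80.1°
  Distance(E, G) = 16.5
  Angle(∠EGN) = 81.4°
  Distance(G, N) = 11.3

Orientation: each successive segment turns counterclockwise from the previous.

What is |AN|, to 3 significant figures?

14.8

∠AEG = 80.1° gives EG at -152° from the x-axis; with |EG| = 16.5, G = (8.96, -13.9). ∠EGN = 81.4° gives GN at -53.9° from the x-axis; with |GN| = 11.3, N = (15.6, -23.0). Then |AN| = |N − A| = 14.8.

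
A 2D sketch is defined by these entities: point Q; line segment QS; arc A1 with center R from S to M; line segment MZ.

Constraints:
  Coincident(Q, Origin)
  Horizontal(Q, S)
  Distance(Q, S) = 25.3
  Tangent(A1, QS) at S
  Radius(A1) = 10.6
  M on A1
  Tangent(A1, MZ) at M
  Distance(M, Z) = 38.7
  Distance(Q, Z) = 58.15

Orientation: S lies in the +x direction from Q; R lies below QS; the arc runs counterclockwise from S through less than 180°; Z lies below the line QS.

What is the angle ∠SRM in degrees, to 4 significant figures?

110.2°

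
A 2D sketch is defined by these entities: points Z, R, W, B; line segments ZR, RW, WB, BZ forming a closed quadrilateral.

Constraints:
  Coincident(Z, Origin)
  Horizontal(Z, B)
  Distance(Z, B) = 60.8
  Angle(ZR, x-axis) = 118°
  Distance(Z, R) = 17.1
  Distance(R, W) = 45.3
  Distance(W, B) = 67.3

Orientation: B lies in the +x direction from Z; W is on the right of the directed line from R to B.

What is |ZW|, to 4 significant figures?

29.43

Checks: |RW| = 45.30 ✓; |WB| = 67.30 ✓.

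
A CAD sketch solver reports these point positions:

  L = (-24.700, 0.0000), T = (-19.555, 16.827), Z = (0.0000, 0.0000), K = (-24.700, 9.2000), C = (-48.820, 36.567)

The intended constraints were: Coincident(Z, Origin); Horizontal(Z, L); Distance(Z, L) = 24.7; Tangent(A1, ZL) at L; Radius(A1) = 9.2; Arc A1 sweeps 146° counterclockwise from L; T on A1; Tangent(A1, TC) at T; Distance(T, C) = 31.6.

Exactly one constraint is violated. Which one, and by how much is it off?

Distance(T, C) = 31.6 — off by 3.70.

Z = (0.00, 0.00) ✓; Z.y = 0.00, L.y = 0.00 ✓; |ZL| = 24.70 ✓; ∠(KL, LZ) = 90.00° ✓; |KL| = 9.200 ✓; bearing(K→T) − bearing(K→L) = 146.0° ✓; |KT| = 9.200 ✓; ∠(KT, TC) = 90.00° ✓; |TC| = 35.30 ✗.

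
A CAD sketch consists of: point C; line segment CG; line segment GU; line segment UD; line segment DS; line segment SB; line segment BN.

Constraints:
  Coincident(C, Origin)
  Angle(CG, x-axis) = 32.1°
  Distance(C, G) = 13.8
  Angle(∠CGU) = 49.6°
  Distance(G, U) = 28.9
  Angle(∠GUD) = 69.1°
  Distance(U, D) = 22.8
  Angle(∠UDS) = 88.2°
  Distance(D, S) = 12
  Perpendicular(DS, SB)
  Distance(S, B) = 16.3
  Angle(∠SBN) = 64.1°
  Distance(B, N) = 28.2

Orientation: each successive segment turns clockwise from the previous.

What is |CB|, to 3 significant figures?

11.3

C is at the origin; CG runs at 32.1° with length 13.8, so G = (11.7, 7.33). ∠CGU = 49.6° gives GU at -98.3° from the x-axis; with |GU| = 28.9, U = (7.52, -21.3). ∠GUD = 69.1° gives UD at 151° from the x-axis; with |UD| = 22.8, D = (-12.4, -10.1). ∠UDS = 88.2° gives DS at 59.0° from the x-axis; with |DS| = 12.0, S = (-6.20, 0.145). DS ⟂ SB, so SB runs at -31.0°; with |SB| = 16.3, B = (7.77, -8.25). Then |CB| = |B − C| = 11.3.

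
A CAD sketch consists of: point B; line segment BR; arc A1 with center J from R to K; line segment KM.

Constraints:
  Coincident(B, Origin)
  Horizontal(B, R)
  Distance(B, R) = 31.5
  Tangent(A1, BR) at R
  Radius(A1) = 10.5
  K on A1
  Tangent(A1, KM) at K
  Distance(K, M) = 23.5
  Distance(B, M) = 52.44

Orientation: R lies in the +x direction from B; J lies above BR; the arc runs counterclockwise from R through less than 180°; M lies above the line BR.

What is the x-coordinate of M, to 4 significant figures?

38.92

B is at the origin; BR is horizontal with |BR| = 31.5 and R on the +x side, so R = (31.50, 0.000). Tangency of A1 to BR means the radius JR is perpendicular to BR, so J = R + (0, 10.5) = (31.50, 10.50). Since JK ⟂ KM (tangency), |JM| = √(10.5² + 23.5²) = 25.74 regardless of where K sits on A1. So M lies on both circle(B, 52.44) and circle(J, 25.74); the above-BR intersection is M = (38.92, 35.15). K is the foot of the tangent from M: K = (41.91, 11.84).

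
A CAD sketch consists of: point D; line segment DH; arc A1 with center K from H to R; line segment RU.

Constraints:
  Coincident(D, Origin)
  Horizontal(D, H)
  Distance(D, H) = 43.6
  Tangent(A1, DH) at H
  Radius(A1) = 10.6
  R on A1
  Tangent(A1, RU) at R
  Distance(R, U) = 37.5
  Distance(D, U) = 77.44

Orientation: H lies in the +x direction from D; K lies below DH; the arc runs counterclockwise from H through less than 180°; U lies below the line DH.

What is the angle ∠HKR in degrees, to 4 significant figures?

136.9°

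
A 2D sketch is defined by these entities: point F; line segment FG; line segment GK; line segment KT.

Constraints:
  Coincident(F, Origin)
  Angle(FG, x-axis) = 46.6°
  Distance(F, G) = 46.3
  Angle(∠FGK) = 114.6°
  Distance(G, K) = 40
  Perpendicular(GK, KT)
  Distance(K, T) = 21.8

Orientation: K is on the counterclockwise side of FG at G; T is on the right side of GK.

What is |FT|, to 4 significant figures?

87.16

∠FGK = 114.6°, so GK runs at 46.6° + (180° − 114.6°) = 112.0° from the x-axis; with |GK| = 40.0, K = G + 40.0·(cos 112.0°, sin 112.0°) = (16.83, 70.73). The perpendicularity gives KT at right angles to GK; with |KT| = 21.8 on the right of GK, T = K + 21.8·(0.9272, 0.3746) = (37.04, 78.89). Then |FT| = |T − F| = 87.16.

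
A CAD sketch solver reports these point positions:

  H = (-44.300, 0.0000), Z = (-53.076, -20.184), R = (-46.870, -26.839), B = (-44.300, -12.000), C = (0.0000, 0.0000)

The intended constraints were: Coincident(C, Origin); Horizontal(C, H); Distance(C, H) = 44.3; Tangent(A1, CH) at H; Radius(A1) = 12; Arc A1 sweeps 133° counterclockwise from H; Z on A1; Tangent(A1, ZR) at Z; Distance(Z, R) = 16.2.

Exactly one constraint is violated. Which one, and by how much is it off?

Distance(Z, R) = 16.2 — off by 7.10.

C = (0.00, 0.00) ✓; C.y = 0.00, H.y = 0.00 ✓; |CH| = 44.30 ✓; ∠(BH, HC) = 90.00° ✓; |BH| = 12.00 ✓; bearing(B→Z) − bearing(B→H) = 133.0° ✓; |BZ| = 12.00 ✓; ∠(BZ, ZR) = 90.00° ✓; |ZR| = 9.100 ✗.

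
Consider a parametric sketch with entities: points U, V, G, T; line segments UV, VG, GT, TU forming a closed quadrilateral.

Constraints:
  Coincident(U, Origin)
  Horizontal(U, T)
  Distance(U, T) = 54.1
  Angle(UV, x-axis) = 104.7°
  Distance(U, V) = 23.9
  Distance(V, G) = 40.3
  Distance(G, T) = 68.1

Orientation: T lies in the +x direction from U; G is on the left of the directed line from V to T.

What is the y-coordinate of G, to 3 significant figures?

56.6

U is at the origin; UT is horizontal with |UT| = 54.1 and T in +x, so T = (54.1, 0). UV runs at 104.7° with |UV| = 23.9, so V = (-6.06, 23.1). G is determined by |VG| = 40.3 and |GT| = 68.1 together: it lies at the intersection of circle(V, 40.3) and circle(T, 68.1). With |VT| = 64.5, the foot of the radical line on VT is 8.85 from V and the perpendicular offset is √(40.3² − 8.85²) = 39.3. Taking the left-of-VT solution: G = (16.3, 56.6).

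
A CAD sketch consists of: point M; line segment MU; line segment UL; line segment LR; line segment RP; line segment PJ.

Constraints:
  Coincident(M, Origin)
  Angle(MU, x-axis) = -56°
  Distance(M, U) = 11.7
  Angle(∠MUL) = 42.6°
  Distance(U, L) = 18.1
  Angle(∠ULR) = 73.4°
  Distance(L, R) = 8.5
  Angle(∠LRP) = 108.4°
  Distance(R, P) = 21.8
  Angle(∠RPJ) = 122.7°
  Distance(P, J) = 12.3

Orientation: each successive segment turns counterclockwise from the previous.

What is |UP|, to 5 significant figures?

10.743

∠ULR = 73.4° gives LR at -172.00° from the x-axis; with |LR| = 8.5, R = (0.83187, 7.0138). ∠LRP = 108.4° gives RP at -100.40° from the x-axis; with |RP| = 21.8, P = (-3.1034, -14.428). Then |UP| = |P − U| = 10.743.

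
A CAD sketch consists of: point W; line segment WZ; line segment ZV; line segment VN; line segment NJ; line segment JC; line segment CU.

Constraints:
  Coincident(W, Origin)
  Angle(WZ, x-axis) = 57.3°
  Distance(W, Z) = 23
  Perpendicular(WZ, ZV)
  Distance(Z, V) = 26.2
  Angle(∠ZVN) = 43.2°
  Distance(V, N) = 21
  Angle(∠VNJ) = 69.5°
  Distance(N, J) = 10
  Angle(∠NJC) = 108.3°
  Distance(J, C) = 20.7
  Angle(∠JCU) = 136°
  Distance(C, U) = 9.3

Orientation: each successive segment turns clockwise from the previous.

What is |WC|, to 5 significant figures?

38.744

∠VNJ = 69.5° gives NJ at 80.000° from the x-axis; with |NJ| = 10.0, J = (15.561, 11.222). ∠NJC = 108.3° gives JC at 8.3000° from the x-axis; with |JC| = 20.7, C = (36.044, 14.210). Then |WC| = |C − W| = 38.744.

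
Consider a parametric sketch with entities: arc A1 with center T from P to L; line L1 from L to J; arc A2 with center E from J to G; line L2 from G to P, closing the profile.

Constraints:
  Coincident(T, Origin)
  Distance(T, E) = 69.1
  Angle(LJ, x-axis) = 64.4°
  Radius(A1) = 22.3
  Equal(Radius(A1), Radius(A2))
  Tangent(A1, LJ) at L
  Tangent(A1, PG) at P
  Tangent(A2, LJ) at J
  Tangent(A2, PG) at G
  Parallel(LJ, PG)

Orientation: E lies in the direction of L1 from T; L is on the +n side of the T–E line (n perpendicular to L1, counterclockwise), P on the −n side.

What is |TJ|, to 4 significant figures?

72.61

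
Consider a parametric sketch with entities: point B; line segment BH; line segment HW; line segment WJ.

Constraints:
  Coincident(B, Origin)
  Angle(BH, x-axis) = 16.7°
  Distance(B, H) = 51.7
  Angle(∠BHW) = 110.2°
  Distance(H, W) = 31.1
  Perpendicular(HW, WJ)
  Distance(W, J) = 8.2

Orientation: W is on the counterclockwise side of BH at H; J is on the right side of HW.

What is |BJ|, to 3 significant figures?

74.9

B is at the origin; BH runs at 16.7° with length 51.7, so H = 51.7·(cos 16.7°, sin 16.7°) = (49.5, 14.9). ∠BHW = 110.2°, so HW runs at 16.7° + (180° − 110.2°) = 86.5° from the x-axis; with |HW| = 31.1, W = H + 31.1·(cos 86.5°, sin 86.5°) = (51.4, 45.9). The perpendicularity gives WJ at right angles to HW; with |WJ| = 8.2 on the right of HW, J = W + 8.2·(0.998, -0.0610) = (59.6, 45.4). Then |BJ| = |J − B| = 74.9.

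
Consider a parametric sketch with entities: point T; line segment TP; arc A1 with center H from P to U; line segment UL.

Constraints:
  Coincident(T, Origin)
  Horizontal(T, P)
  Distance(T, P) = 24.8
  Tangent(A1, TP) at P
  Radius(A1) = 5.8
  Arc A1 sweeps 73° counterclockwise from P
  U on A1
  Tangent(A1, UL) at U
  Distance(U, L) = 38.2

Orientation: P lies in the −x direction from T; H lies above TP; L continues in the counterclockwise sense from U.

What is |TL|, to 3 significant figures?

41.4

On A1, P sits at bearing -90° from H; a 73° counterclockwise sweep puts U at bearing -17°, so U = H + 5.8·(cos -17°, sin -17°) = (-19.3, 4.10). Since A1 is tangent to UL there, HU ⟂ UL, so UL runs along (−sin -17°, cos -17°); with |UL| = 38.2, L = (-8.08, 40.6). Then |TL| = |L − T| = 41.4.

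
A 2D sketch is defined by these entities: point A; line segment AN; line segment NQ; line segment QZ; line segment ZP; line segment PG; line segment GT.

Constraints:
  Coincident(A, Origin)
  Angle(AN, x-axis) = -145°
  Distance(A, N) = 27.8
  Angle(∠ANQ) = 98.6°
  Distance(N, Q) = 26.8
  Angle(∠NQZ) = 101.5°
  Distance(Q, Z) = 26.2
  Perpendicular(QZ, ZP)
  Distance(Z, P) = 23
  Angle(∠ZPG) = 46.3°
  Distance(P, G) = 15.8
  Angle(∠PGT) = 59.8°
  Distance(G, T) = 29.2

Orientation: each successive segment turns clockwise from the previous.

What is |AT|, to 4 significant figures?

38.73

∠ZPG = 46.3° gives PG at -168.6° from the x-axis; with |PG| = 15.8, G = (-22.89, 8.668). ∠PGT = 59.8° gives GT at 71.20° from the x-axis; with |GT| = 29.2, T = (-13.48, 36.31). Then |AT| = |T − A| = 38.73.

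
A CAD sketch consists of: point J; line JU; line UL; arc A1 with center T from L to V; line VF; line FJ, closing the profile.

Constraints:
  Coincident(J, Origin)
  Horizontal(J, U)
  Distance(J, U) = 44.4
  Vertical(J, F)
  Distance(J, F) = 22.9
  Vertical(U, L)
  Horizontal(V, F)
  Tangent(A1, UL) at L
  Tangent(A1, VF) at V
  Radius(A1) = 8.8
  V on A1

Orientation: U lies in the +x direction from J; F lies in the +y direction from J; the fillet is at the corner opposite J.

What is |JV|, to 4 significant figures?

42.33

J is at the origin; J and U share the same y with |JU| = 44.4 and U on the +x side, so U = (44.40, 0.000). JF is vertical with |JF| = 22.9 and F on the +y side, so F = (0.000, 22.90). The virtual corner opposite J is at (44.40, 22.90). Tangency of A1 to UL means the radius TL is perpendicular to UL and the tangent condition forces TV to be normal to VF, with radius 8.8, so the center T sits 8.8 in from both sides at T = (35.60, 14.10). That places the tangent points at L = (44.40, 14.10) on UL and V = (35.60, 22.90) on VF. Then |JV| = |V − J| = 42.33.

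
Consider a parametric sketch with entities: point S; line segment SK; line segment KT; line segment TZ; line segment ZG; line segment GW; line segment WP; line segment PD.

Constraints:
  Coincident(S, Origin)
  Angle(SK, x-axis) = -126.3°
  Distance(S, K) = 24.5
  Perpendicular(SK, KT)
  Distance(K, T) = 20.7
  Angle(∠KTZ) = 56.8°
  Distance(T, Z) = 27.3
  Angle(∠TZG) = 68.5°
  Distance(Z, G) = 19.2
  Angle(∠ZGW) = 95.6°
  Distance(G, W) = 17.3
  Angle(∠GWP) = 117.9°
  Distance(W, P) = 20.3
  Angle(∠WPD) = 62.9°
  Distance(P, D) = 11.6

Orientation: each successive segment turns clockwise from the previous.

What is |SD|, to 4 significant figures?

22.56

∠GWP = 117.9° gives WP at 122.5° from the x-axis; with |WP| = 20.3, P = (-34.10, -1.394). ∠WPD = 62.9° gives PD at 5.400° from the x-axis; with |PD| = 11.6, D = (-22.55, -0.3019). Then |SD| = |D − S| = 22.56.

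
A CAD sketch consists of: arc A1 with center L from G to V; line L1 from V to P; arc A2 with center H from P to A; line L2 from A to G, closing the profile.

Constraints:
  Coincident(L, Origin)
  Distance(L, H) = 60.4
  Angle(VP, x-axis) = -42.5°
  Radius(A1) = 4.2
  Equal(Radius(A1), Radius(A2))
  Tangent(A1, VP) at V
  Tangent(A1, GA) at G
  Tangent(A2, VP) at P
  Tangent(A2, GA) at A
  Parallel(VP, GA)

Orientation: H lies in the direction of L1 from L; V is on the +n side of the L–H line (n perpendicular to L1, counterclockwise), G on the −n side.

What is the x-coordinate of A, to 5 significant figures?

41.694

The slot axis is L1's direction at -42.5°, so u = (cos -42.5°, sin -42.5°) = (0.73728, -0.67559) and n = (−sin -42.5°, cos -42.5°) = (0.67559, 0.73728). L is at the origin and H lies 60.4 along u from L, so H = 60.4·u = (44.532, -40.806). Tangency of A1 to both parallel lines with radius 4.2 puts V and G at L ± 4.2·n: V = (2.8375, 3.0966), G = (-2.8375, -3.0966). Equal radii place P and A the same way about H: P = H + 4.2·n = (47.369, -37.709), A = H − 4.2·n = (41.694, -43.902). So A.x = 41.694.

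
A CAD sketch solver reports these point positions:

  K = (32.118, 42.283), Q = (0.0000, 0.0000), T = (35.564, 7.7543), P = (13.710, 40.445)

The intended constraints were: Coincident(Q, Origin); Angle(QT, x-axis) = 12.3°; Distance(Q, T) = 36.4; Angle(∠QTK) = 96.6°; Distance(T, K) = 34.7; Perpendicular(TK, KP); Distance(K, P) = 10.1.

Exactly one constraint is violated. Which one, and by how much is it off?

Distance(K, P) = 10.1 — off by 8.40.

Q = (0.00, 0.00) ✓; QT at 12.30° ✓; |QT| = 36.40 ✓; ∠QTK = 96.60° ✓; |TK| = 34.70 ✓; ∠(TK, KP) = 90.00° ✓; |KP| = 18.50 ✗.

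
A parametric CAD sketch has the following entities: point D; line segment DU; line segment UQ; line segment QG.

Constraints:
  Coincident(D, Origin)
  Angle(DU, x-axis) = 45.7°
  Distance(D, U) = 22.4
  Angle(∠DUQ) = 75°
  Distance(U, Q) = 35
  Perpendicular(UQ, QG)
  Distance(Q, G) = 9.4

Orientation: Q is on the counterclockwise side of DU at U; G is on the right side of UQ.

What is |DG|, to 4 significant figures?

42.62

∠DUQ = 75.0°, so UQ runs at 45.7° + (180° − 75.0°) = 150.7° from the x-axis; with |UQ| = 35.0, Q = U + 35.0·(cos 150.7°, sin 150.7°) = (-14.88, 33.16). The perpendicularity gives QG at right angles to UQ; with |QG| = 9.4 on the right of UQ, G = Q + 9.4·(0.4894, 0.8721) = (-10.28, 41.36). Then |DG| = |G − D| = 42.62.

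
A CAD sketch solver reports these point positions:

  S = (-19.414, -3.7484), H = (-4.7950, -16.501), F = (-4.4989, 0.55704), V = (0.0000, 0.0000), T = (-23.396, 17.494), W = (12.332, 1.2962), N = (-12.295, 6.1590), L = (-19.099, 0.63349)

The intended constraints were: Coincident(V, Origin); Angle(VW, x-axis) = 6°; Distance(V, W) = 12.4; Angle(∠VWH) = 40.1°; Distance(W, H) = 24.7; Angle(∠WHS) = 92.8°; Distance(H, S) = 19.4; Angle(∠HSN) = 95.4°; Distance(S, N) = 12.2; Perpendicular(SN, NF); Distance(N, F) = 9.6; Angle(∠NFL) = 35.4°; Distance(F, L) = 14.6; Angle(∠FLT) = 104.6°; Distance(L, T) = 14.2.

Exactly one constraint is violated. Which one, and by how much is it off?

Distance(L, T) = 14.2 — off by 3.20.

V = (0.00, 0.00) ✓; VW at 6.000° ✓; |VW| = 12.40 ✓; ∠VWH = 40.10° ✓; |WH| = 24.70 ✓; ∠WHS = 92.80° ✓; |HS| = 19.40 ✓; ∠HSN = 95.40° ✓; |SN| = 12.20 ✓; ∠(SN, NF) = 90.00° ✓; |NF| = 9.600 ✓; ∠NFL = 35.40° ✓; |FL| = 14.60 ✓; ∠FLT = 104.6° ✓; |LT| = 17.40 ✗.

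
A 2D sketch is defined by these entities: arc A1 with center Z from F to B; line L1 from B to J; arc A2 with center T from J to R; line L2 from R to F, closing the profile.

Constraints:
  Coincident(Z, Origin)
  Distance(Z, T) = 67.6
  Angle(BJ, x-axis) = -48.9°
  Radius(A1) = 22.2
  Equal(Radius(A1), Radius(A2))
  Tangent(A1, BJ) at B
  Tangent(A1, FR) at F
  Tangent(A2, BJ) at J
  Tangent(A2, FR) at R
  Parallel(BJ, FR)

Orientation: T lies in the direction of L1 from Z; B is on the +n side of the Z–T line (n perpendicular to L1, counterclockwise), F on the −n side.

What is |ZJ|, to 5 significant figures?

71.152

The slot axis is L1's direction at -48.9°, so u = (cos -48.9°, sin -48.9°) = (0.65738, -0.75356) and n = (−sin -48.9°, cos -48.9°) = (0.75356, 0.65738). Z is at the origin and T lies 67.6 along u from Z, so T = 67.6·u = (44.439, -50.941). Tangency of A1 to both parallel lines with radius 22.2 puts B and F at Z ± 22.2·n: B = (16.729, 14.594), F = (-16.729, -14.594). Equal radii place J and R the same way about T: J = T + 22.2·n = (61.168, -36.347), R = T − 22.2·n = (27.709, -65.535). Then |ZJ| = |J − Z| = 71.152.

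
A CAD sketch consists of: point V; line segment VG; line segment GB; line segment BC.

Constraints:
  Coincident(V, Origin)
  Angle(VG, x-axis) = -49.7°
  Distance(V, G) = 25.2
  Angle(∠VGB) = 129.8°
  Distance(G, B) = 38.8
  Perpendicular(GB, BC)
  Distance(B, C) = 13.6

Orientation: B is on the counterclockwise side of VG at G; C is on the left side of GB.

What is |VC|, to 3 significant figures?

55.2

V is at the origin; VG runs at -49.7° with length 25.2, so G = 25.2·(cos -49.7°, sin -49.7°) = (16.3, -19.2). ∠VGB = 129.8°, so GB runs at -49.7° + (180° − 129.8°) = 0.500° from the x-axis; with |GB| = 38.8, B = G + 38.8·(cos 0.500°, sin 0.500°) = (55.1, -18.9). GB is perpendicular to BC; with |BC| = 13.6 on the left of GB, C = B + 13.6·(-0.00873, 1.00) = (55.0, -5.28). Then |VC| = |C − V| = 55.2.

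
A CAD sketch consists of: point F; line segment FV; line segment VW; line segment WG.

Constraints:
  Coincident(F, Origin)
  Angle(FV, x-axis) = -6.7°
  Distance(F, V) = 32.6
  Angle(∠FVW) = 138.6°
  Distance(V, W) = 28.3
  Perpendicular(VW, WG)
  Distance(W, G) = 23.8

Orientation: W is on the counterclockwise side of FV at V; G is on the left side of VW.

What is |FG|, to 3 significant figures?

52.8

∠FVW = 138.6°, so VW runs at -6.7° + (180° − 138.6°) = 34.7° from the x-axis; with |VW| = 28.3, W = V + 28.3·(cos 34.7°, sin 34.7°) = (55.6, 12.3). VW ⟂ WG; with |WG| = 23.8 on the left of VW, G = W + 23.8·(-0.569, 0.822) = (42.1, 31.9). Then |FG| = |G − F| = 52.8.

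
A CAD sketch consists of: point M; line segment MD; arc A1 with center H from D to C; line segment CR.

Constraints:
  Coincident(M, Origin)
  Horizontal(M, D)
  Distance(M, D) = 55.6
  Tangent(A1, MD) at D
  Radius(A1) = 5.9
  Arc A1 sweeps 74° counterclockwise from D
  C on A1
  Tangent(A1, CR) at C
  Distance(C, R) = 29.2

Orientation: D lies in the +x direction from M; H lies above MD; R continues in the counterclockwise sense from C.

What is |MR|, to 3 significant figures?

76.5

On A1, D sits at bearing -90° from H; a 74° counterclockwise sweep puts C at bearing -16°, so C = H + 5.9·(cos -16°, sin -16°) = (61.3, 4.27). Tangency of A1 to CR means the radius HC is perpendicular to CR, so CR runs along (−sin -16°, cos -16°); with |CR| = 29.2, R = (69.3, 32.3). Then |MR| = |R − M| = 76.5.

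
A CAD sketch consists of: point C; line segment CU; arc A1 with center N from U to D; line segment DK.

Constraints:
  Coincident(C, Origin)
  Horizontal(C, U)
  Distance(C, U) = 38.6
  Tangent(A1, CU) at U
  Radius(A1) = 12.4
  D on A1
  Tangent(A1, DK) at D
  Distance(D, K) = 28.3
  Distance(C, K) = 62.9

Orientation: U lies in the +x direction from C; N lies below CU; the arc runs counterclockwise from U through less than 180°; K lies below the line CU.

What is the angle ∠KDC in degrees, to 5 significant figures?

163.54°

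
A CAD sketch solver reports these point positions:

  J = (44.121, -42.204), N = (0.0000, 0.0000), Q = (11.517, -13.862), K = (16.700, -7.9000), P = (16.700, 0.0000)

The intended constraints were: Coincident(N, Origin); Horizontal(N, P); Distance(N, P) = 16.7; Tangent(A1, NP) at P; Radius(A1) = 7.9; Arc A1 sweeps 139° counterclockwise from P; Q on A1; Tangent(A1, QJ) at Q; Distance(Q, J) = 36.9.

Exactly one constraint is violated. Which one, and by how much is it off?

Distance(Q, J) = 36.9 — off by 6.30.

N = (0.00, 0.00) ✓; N.y = 0.00, P.y = 0.00 ✓; |NP| = 16.70 ✓; ∠(KP, PN) = 90.00° ✓; |KP| = 7.900 ✓; bearing(K→Q) − bearing(K→P) = 139.0° ✓; |KQ| = 7.900 ✓; ∠(KQ, QJ) = 90.00° ✓; |QJ| = 43.20 ✗.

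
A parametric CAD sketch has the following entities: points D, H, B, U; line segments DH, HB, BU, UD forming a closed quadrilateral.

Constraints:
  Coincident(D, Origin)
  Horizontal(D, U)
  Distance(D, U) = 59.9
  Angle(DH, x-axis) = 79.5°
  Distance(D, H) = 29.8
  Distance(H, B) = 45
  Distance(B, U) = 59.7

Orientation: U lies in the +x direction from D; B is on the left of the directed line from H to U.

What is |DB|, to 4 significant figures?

70.04

D is at the origin; D and U share the same y with |DU| = 59.9 and U in +x, so U = (59.9, 0). DH runs at 79.5° with |DH| = 29.8, so H = (5.431, 29.30). B is determined by |HB| = 45.0 and |BU| = 59.7 together: it lies at the intersection of circle(H, 45.0) and circle(U, 59.7). With |HU| = 61.85, the foot of the radical line on HU is 18.48 from H and the perpendicular offset is √(45.0² − 18.48²) = 41.03. Taking the left-of-HU solution: B = (41.15, 56.68).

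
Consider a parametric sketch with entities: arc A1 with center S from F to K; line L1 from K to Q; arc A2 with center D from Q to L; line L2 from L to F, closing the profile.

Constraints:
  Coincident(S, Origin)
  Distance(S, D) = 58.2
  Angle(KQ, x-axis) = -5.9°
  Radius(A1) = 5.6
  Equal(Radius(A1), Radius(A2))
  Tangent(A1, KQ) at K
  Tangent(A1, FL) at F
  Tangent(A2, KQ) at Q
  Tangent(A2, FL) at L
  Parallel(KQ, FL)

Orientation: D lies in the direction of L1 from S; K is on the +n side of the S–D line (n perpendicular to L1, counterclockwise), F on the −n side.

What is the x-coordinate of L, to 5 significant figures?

57.316

Tangency of A1 to both parallel lines with radius 5.6 puts K and F at S ± 5.6·n: K = (0.57564, 5.5703), F = (-0.57564, -5.5703). Equal radii place Q and L the same way about D: Q = D + 5.6·n = (58.467, -0.41219), L = D − 5.6·n = (57.316, -11.553). So L.x = 57.316.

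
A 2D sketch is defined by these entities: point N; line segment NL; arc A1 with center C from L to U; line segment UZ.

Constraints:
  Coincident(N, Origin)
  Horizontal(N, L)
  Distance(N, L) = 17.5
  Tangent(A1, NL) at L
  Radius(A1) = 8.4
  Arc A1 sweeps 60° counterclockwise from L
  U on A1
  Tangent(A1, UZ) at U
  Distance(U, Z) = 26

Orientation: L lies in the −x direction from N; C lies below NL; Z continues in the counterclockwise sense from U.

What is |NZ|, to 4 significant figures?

46.27

N is at the origin; N and L share the same y with |NL| = 17.5 and L on the −x side, so L = (-17.50, 0.000). The tangent condition forces CL to be normal to NL, so C = L + (0, -8.4) = (-17.50, -8.400). On A1, L sits at bearing 90° from C; a 60° counterclockwise sweep puts U at bearing 150°, so U = C + 8.4·(cos 150°, sin 150°) = (-24.77, -4.200). Since A1 is tangent to UZ there, CU ⟂ UZ, so UZ runs along (−sin 150°, cos 150°); with |UZ| = 26.0, Z = (-37.77, -26.72). Then |NZ| = |Z − N| = 46.27.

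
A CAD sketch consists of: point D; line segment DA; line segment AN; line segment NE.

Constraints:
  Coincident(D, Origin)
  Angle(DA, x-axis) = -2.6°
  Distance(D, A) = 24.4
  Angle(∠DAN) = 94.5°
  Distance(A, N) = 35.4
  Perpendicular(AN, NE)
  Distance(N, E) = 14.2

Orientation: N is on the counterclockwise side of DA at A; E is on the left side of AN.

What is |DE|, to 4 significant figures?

38.66

D is at the origin; DA runs at -2.6° with length 24.4, so A = 24.4·(cos -2.6°, sin -2.6°) = (24.37, -1.107). ∠DAN = 94.5°, so AN runs at -2.6° + (180° − 94.5°) = 82.90° from the x-axis; with |AN| = 35.4, N = A + 35.4·(cos 82.90°, sin 82.90°) = (28.75, 34.02). AN is perpendicular to NE; with |NE| = 14.2 on the left of AN, E = N + 14.2·(-0.9923, 0.1236) = (14.66, 35.78). Then |DE| = |E − D| = 38.66.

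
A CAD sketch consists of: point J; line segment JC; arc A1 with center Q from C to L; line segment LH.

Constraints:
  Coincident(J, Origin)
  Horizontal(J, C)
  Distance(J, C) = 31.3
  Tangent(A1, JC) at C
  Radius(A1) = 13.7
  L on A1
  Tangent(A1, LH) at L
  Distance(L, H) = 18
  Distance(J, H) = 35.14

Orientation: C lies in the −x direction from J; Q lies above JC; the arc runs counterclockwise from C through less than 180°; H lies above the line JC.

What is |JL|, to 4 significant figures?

21.88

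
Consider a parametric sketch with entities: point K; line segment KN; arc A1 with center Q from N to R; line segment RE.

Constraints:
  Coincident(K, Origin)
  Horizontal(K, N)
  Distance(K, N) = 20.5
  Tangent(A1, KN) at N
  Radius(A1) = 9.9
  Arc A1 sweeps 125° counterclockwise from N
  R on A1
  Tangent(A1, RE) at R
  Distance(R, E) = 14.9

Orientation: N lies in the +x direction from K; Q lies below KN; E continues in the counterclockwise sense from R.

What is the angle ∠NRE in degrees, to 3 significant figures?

118°

K is at the origin; KN is horizontal with |KN| = 20.5 and N on the +x side, so N = (20.5, 0.00). Tangency of A1 to KN means the radius QN is perpendicular to KN, so Q = N + (0, -9.9) = (20.5, -9.90). On A1, N sits at bearing 90° from Q; a 125° counterclockwise sweep puts R at bearing 215°, so R = Q + 9.9·(cos 215°, sin 215°) = (12.4, -15.6). Since A1 is tangent to RE there, QR ⟂ RE, so RE runs along (−sin 215°, cos 215°); with |RE| = 14.9, E = (20.9, -27.8). Then cos ∠NRE = RN·RE / (|RN||RE|), giving 118°.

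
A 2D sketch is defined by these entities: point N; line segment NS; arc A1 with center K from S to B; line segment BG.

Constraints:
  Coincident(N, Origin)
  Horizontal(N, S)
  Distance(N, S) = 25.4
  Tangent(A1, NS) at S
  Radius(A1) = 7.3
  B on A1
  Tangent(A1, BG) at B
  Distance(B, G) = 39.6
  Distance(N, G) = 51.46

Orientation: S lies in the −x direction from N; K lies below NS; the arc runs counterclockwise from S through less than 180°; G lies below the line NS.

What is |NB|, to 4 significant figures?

33.73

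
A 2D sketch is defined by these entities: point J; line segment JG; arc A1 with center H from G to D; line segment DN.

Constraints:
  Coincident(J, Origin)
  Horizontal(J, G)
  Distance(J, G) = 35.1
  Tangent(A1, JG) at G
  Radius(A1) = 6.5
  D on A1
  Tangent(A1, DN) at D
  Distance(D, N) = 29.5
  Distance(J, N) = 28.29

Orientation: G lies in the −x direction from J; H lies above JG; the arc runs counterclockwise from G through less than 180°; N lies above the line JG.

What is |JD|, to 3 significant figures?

30.1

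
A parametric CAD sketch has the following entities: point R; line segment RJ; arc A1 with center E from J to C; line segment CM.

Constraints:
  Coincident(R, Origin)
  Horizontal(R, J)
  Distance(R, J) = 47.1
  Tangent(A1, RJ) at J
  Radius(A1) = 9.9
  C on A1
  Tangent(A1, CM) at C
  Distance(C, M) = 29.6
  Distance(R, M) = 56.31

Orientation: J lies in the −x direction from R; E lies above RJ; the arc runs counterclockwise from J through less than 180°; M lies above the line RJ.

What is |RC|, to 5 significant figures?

38.721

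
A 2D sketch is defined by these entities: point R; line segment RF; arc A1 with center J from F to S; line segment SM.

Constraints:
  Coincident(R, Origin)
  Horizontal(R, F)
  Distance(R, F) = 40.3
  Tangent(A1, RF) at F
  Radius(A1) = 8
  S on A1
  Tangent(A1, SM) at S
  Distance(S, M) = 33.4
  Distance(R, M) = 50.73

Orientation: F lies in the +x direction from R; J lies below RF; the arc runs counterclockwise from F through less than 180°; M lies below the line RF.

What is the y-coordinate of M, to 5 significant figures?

-40.807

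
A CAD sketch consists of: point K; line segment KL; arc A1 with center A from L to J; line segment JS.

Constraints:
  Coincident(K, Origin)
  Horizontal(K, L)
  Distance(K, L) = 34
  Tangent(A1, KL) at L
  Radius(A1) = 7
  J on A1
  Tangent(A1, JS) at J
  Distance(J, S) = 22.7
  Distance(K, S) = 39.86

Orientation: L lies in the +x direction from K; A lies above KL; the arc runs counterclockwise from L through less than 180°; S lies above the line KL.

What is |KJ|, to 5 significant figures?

41.230

Checks: |AJ| = 7.000 ✓; ∠(AJ, JS) = 90.00° ✓; |JS| = 22.70 ✓; |KS| = 39.86 ✓.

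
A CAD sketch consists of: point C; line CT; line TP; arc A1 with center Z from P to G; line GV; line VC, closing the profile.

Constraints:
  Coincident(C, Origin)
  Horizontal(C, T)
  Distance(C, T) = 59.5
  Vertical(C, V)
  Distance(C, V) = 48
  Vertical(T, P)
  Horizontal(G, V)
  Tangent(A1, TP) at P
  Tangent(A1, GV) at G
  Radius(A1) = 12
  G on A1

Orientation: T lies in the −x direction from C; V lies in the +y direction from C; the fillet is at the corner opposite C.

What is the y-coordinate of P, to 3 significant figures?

36.0

C is at the origin; C and T share the same y with |CT| = 59.5 and T on the −x side, so T = (-59.5, 0.00). CV is vertical with |CV| = 48.0 and V on the +y side, so V = (0.00, 48.0). The virtual corner opposite C is at (-59.5, 48.0). A1 meets TP tangentially, so ZP is at right angles to TP and the tangent condition forces ZG to be normal to GV, with radius 12.0, so the center Z sits 12.0 in from both sides at Z = (-47.5, 36.0). That places the tangent points at P = (-59.5, 36.0) on TP and G = (-47.5, 48.0) on GV. So P.y = 36.0.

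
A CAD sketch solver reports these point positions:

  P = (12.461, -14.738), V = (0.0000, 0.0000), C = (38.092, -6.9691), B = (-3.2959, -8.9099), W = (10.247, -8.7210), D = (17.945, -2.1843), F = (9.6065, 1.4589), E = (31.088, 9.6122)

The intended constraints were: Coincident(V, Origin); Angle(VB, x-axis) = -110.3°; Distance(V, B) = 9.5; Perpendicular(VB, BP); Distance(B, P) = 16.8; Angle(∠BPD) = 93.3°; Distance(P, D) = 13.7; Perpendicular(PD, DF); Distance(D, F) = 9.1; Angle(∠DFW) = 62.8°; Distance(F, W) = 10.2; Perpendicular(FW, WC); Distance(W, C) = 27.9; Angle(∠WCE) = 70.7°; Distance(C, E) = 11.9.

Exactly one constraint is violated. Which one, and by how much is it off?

Distance(C, E) = 11.9 — off by 6.10.

V = (0.00, 0.00) ✓; VB at -110.3° ✓; |VB| = 9.500 ✓; ∠(VB, BP) = 90.00° ✓; |BP| = 16.80 ✓; ∠BPD = 93.30° ✓; |PD| = 13.70 ✓; ∠(PD, DF) = 90.00° ✓; |DF| = 9.100 ✓; ∠DFW = 62.80° ✓; |FW| = 10.20 ✓; ∠(FW, WC) = 90.00° ✓; |WC| = 27.90 ✓; ∠WCE = 70.70° ✓; |CE| = 18.00 ✗.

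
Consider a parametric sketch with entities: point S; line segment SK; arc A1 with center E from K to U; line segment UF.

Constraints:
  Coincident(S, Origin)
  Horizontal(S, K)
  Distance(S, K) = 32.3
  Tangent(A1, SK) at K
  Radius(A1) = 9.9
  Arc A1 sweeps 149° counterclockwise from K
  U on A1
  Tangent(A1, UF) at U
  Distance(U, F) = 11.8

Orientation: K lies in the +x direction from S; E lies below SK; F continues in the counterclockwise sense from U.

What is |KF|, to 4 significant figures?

24.97

S is at the origin; S and K share the same y with |SK| = 32.3 and K on the +x side, so K = (32.30, 0.000). Since A1 is tangent to SK there, EK ⟂ SK, so E = K + (0, -9.9) = (32.30, -9.900). On A1, K sits at bearing 90° from E; a 149° counterclockwise sweep puts U at bearing 239°, so U = E + 9.9·(cos 239°, sin 239°) = (27.20, -18.39). A1 meets UF tangentially, so EU is at right angles to UF, so UF runs along (−sin 239°, cos 239°); with |UF| = 11.8, F = (37.32, -24.46). Then |KF| = |F − K| = 24.97.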